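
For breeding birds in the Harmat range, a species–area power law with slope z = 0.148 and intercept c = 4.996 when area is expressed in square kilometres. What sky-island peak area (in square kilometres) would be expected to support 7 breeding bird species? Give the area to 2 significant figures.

9.8 square kilometres

7 = 4.996 × A^0.148  ⇒  A^0.148 = 7/4.996 = 1.401
ln A = ln(1.401) / 0.148 = 0.3373 / 0.148 = 2.2789
A = e^2.2789 ≈ 9.766 square kilometres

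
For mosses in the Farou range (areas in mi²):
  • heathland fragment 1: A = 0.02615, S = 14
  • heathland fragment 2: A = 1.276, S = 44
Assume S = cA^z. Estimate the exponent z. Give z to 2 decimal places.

0.29

Taking logs: ln S = ln c + z ln A, so z = (ln S₂ − ln S₁)/(ln A₂ − ln A₁).
z = ln(44/14) / ln(1.276/0.02615) = ln(3.143) / ln(48.8) = 1.1451 / 3.8876 = 0.2946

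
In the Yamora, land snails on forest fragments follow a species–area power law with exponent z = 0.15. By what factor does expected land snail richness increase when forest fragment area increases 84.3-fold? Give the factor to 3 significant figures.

S₂/S₁ = (A₂/A₁)^z = 84.3^0.15
ln(S₂/S₁) = 0.15 × ln 84.3 = 0.15 × 4.4344 = 0.6652
S₂/S₁ = e^0.6652 ≈ 1.945

1.94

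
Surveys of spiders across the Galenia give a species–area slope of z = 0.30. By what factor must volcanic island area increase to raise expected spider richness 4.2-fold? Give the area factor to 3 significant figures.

120

(A₂/A₁)^0.3 = 4.2, so A₂/A₁ = 4.2^(1/0.3) = 4.2^3.333
ln(A₂/A₁) = ln 4.2 / 0.3 = 1.4351 / 0.3 = 4.7836
A₂/A₁ = e^4.7836 ≈ 119.5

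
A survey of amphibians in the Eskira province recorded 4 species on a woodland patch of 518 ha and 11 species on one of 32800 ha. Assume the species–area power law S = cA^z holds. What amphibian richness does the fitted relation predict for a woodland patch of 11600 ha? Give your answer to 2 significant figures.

z = ln(11/4) / ln(32800/518) = 1.0116 / 4.1482 = 0.2439
c = 4 / 518^0.2439 = 4 / 4.591 = 0.8712
S₃ = 0.8712 × 11600^0.2439 = 0.8712 × 9.799 ≈ 8.537

8.5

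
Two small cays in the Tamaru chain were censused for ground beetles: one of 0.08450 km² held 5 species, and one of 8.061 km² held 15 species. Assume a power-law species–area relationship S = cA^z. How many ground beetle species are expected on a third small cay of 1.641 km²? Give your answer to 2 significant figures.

10

z = ln(15/5) / ln(8.061/0.0845) = 1.0986 / 4.5580 = 0.2410
c = 5 / 0.0845^0.2410 = 5 / 0.5512 = 9.07
S₃ = 9.07 × 1.641^0.2410 = 9.07 × 1.127 ≈ 10.22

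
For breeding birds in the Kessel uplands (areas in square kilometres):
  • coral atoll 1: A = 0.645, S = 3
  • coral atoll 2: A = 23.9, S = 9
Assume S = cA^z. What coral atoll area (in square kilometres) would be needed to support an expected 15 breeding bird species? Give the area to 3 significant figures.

128 square kilometres

z = ln(9/3) / ln(23.9/0.645) = 1.0986 / 3.6124 = 0.3041
c = 3 / 0.645^0.3041 = 3 / 0.8752 = 3.428
A = (15/3.428)^(1/0.3041) ⇒ ln A = ln(4.376)/0.3041 = 4.8535
A = e^4.8535 ≈ 128.2 square kilometres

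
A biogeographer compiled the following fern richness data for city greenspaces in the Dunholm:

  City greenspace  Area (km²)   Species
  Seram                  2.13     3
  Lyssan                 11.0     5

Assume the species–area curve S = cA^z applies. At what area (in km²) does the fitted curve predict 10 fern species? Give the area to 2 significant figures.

100 km²

z = ln(5/3) / ln(11/2.13) = 0.5108 / 1.6418 = 0.3111
c = 3 / 2.13^0.3111 = 3 / 1.265 = 2.371
A = (10/2.371)^(1/0.3111) ⇒ ln A = ln(4.217)/0.3111 = 4.6256
A = e^4.6256 ≈ 102.1 km²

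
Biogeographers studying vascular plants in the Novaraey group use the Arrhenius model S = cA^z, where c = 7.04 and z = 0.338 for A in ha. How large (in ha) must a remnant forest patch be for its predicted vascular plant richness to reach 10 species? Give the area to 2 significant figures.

10 = 7.04 × A^0.338  ⇒  A^0.338 = 10/7.04 = 1.42
ln A = ln(1.42) / 0.338 = 0.3510 / 0.338 = 1.0384
A = e^1.0384 ≈ 2.825 ha

2.8 ha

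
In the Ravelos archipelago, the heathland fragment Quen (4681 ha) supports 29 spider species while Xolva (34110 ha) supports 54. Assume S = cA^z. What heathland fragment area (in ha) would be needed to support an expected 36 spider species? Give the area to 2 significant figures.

z = ln(54/29) / ln(34110/4681) = 0.6217 / 1.9861 = 0.3130
c = 29 / 4681^0.3130 = 29 / 14.09 = 2.058
A = (36/2.058)^(1/0.3130) ⇒ ln A = ln(17.49)/0.3130 = 9.1420
A = e^9.1420 ≈ 9340 ha

9300 ha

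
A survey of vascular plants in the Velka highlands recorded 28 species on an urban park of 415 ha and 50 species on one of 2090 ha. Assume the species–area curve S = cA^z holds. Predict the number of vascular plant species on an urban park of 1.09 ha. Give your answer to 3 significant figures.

3.32

z = ln(50/28) / ln(2090/415) = 0.5798 / 1.6166 = 0.3587
c = 28 / 415^0.3587 = 28 / 8.689 = 3.222
S₃ = 3.222 × 1.09^0.3587 = 3.222 × 1.031 ≈ 3.324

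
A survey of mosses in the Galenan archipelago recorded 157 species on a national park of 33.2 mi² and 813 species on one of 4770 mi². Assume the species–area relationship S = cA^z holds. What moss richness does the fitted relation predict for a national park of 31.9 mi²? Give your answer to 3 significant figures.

z = ln(813/157) / ln(4770/33.2) = 1.6445 / 4.9676 = 0.3310
c = 157 / 33.2^0.3310 = 157 / 3.188 = 49.24
S₃ = 49.24 × 31.9^0.3310 = 49.24 × 3.146 ≈ 154.9

155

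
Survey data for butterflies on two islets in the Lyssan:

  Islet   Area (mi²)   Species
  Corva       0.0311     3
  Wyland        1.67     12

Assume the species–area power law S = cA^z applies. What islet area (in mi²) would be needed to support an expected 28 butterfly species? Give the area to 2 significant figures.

z = ln(12/3) / ln(1.67/0.0311) = 1.3863 / 3.9834 = 0.3480
c = 3 / 0.0311^0.3480 = 3 / 0.2988 = 10.04
A = (28/10.04)^(1/0.3480) ⇒ ln A = ln(2.789)/0.3480 = 2.9474
A = e^2.9474 ≈ 19.06 mi²

19 mi²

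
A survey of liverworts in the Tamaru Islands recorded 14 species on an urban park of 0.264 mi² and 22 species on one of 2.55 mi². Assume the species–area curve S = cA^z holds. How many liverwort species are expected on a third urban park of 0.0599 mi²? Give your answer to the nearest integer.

10

z = ln(22/14) / ln(2.55/0.264) = 0.4520 / 2.2679 = 0.1993
c = 14 / 0.264^0.1993 = 14 / 0.7669 = 18.26
S₃ = 18.26 × 0.0599^0.1993 = 18.26 × 0.5706 ≈ 10.42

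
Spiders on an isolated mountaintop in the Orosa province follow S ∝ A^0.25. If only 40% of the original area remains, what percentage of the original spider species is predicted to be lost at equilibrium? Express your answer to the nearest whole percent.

S_new/S_old = (A_new/A_old)^z = 0.4^0.25
= exp(0.25 × ln 0.4) = exp(0.25 × -0.9163) = exp(-0.2291) ≈ 0.7953
Fraction lost = 1 − 0.7953 = 0.2047

20%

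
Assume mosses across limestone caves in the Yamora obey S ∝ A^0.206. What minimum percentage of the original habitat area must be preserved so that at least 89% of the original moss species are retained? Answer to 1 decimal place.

56.8%

Need (A_new/A_old)^0.206 = 0.89, so A_new/A_old = 0.89^(1/0.206) = 0.89^4.854
ln(A_new/A_old) = ln 0.89 / 0.206 = -0.1165 / 0.206 = -0.5657
A_new/A_old = e^-0.5657 ≈ 0.568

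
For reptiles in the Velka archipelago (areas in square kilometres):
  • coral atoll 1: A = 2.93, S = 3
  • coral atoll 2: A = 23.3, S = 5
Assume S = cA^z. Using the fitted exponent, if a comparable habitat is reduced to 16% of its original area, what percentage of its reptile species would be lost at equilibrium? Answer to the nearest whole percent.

z = ln(5/3) / ln(23.3/2.93) = 0.5108 / 2.0735 = 0.2464
S_new/S_old = (A_new/A_old)^z = 0.16^0.2464 = exp(0.2464 × -1.8326) = 0.6367
Fraction lost = 1 − 0.6367 = 0.3633

36%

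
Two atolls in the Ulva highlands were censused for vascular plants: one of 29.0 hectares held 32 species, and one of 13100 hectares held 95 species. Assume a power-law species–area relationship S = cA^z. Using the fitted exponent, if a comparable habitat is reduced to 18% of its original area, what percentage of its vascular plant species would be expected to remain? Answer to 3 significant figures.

73.7%

z = ln(95/32) / ln(13100/29) = 1.0881 / 6.1131 = 0.1780
S_new/S_old = (A_new/A_old)^z = 0.18^0.1780 = exp(0.1780 × -1.7148) = 0.7369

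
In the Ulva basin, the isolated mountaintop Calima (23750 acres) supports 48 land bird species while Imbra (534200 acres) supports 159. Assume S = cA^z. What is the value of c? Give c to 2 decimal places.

1.00

z = ln(S₂/S₁) / ln(A₂/A₁) = ln(159/48) / ln(534200/23750) = 1.1977 / 3.1132 = 0.3847
c = S₁ / A₁^z = 48 / 23750^0.3847 = 48 / 48.24 = 0.995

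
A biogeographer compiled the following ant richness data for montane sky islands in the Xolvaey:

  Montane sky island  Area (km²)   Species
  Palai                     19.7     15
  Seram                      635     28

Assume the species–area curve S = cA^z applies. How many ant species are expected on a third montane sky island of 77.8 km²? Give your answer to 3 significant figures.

19.2

z = ln(28/15) / ln(635/19.7) = 0.6242 / 3.4730 = 0.1797
c = 15 / 19.7^0.1797 = 15 / 1.709 = 8.779
S₃ = 8.779 × 77.8^0.1797 = 8.779 × 2.187 ≈ 19.2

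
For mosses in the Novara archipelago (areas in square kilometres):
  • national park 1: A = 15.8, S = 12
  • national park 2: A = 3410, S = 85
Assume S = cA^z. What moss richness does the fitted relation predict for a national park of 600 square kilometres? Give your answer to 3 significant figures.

45.1

z = ln(85/12) / ln(3410/15.8) = 1.9577 / 5.3745 = 0.3643
c = 12 / 15.8^0.3643 = 12 / 2.733 = 4.391
S₃ = 4.391 × 600^0.3643 = 4.391 × 10.28 ≈ 45.14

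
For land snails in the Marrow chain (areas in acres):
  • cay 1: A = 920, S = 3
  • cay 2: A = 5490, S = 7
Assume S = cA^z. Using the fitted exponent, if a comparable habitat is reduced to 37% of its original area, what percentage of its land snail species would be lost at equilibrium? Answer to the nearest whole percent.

38%

z = ln(7/3) / ln(5490/920) = 0.8473 / 1.7863 = 0.4743
S_new/S_old = (A_new/A_old)^z = 0.37^0.4743 = exp(0.4743 × -0.9943) = 0.624
Fraction lost = 1 − 0.624 = 0.376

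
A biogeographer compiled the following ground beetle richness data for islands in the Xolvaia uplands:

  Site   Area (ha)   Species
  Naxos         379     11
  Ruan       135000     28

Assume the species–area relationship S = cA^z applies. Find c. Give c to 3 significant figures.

z = ln(S₂/S₁) / ln(A₂/A₁) = ln(28/11) / ln(135000/379) = 0.9343 / 5.8755 = 0.1590
c = S₁ / A₁^z = 11 / 379^0.1590 = 11 / 2.571 = 4.279

4.28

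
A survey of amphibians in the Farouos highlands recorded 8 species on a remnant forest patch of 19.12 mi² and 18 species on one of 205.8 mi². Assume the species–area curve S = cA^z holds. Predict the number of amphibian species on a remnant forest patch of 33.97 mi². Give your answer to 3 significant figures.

z = ln(18/8) / ln(205.8/19.12) = 0.8109 / 2.3762 = 0.3413
c = 8 / 19.12^0.3413 = 8 / 2.737 = 2.922
S₃ = 2.922 × 33.97^0.3413 = 2.922 × 3.331 ≈ 9.734

9.73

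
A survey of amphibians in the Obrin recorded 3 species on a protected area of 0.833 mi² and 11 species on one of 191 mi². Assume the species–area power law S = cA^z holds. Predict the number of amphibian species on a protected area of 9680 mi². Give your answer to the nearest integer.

28

z = ln(11/3) / ln(191/0.833) = 1.2993 / 5.4350 = 0.2391
c = 3 / 0.833^0.2391 = 3 / 0.9573 = 3.134
S₃ = 3.134 × 9680^0.2391 = 3.134 × 8.971 ≈ 28.12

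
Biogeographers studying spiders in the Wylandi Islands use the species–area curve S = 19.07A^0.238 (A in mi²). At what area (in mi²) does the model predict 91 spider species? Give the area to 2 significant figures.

710 mi²

91 = 19.07 × A^0.238  ⇒  A^0.238 = 91/19.07 = 4.772
ln A = ln(4.772) / 0.238 = 1.5627 / 0.238 = 6.5661
A = e^6.5661 ≈ 710.6 mi²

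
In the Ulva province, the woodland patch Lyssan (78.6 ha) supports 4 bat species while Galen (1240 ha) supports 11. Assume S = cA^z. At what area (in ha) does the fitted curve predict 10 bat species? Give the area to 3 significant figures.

956 ha

z = ln(11/4) / ln(1240/78.6) = 1.0116 / 2.7585 = 0.3667
c = 4 / 78.6^0.3667 = 4 / 4.956 = 0.8072
A = (10/0.8072)^(1/0.3667) ⇒ ln A = ln(12.39)/0.3667 = 6.8630
A = e^6.8630 ≈ 956.2 ha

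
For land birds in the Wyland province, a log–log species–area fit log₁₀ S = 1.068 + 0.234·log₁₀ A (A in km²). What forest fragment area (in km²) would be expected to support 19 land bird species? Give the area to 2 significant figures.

19 = 11.69 × A^0.234  ⇒  A^0.234 = 19/11.69 = 1.625
ln A = ln(1.625) / 0.234 = 0.4853 / 0.234 = 2.0738
A = e^2.0738 ≈ 7.955 km²

8.0 km²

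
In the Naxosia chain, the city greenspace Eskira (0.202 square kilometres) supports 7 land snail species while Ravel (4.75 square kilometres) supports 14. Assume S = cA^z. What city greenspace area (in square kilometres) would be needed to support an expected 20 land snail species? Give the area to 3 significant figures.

z = ln(14/7) / ln(4.75/0.202) = 0.6931 / 3.1576 = 0.2195
c = 7 / 0.202^0.2195 = 7 / 0.7039 = 9.945
A = (20/9.945)^(1/0.2195) ⇒ ln A = ln(2.011)/0.2195 = 3.1830
A = e^3.1830 ≈ 24.12 square kilometres

24.1 square kilometres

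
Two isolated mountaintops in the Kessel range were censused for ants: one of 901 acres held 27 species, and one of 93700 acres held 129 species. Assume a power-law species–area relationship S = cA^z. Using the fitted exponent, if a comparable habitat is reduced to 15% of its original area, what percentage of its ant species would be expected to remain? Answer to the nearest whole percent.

z = ln(129/27) / ln(93700/901) = 1.5640 / 4.6443 = 0.3367
S_new/S_old = (A_new/A_old)^z = 0.15^0.3367 = exp(0.3367 × -1.8971) = 0.5279

53%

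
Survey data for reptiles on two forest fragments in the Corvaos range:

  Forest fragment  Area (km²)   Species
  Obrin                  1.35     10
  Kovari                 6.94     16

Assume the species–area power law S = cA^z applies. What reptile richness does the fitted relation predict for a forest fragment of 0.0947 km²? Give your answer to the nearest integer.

z = ln(16/10) / ln(6.94/1.35) = 0.4700 / 1.6372 = 0.2871
c = 10 / 1.35^0.2871 = 10 / 1.09 = 9.175
S₃ = 9.175 × 0.0947^0.2871 = 9.175 × 0.5083 ≈ 4.664

5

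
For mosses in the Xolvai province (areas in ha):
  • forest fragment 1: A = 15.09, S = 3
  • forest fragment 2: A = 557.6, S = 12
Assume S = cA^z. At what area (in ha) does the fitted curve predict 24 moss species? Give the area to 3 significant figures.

3390 ha

z = ln(12/3) / ln(557.6/15.09) = 1.3863 / 3.6096 = 0.3841
c = 3 / 15.09^0.3841 = 3 / 2.836 = 1.058
A = (24/1.058)^(1/0.3841) ⇒ ln A = ln(22.69)/0.3841 = 8.1284
A = e^8.1284 ≈ 3390 ha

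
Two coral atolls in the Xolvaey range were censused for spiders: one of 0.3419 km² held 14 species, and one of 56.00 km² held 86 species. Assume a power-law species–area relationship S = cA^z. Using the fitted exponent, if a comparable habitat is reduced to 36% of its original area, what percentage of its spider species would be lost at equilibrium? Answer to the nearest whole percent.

30%

z = ln(86/14) / ln(56/0.3419) = 1.8153 / 5.0986 = 0.3560
S_new/S_old = (A_new/A_old)^z = 0.36^0.3560 = exp(0.3560 × -1.0217) = 0.6951
Fraction lost = 1 − 0.6951 = 0.3049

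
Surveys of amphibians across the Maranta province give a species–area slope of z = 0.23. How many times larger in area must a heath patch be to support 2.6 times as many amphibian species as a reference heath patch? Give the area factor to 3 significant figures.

(A₂/A₁)^0.23 = 2.6, so A₂/A₁ = 2.6^(1/0.23) = 2.6^4.348
ln(A₂/A₁) = ln 2.6 / 0.23 = 0.9555 / 0.23 = 4.1544
A₂/A₁ = e^4.1544 ≈ 63.71

63.7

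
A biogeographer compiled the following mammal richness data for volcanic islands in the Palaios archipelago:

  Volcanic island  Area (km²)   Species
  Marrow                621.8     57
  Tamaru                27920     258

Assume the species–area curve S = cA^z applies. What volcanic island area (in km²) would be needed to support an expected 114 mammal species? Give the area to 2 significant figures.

z = ln(258/57) / ln(27920/621.8) = 1.5099 / 3.8045 = 0.3969
c = 57 / 621.8^0.3969 = 57 / 12.84 = 4.438
A = (114/4.438)^(1/0.3969) ⇒ ln A = ln(25.69)/0.3969 = 8.1791
A = e^8.1791 ≈ 3566 km²

3600 km²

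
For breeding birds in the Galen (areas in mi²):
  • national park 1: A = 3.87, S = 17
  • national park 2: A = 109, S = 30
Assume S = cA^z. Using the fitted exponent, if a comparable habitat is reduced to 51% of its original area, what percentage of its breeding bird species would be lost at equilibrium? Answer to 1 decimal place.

10.8%

z = ln(30/17) / ln(109/3.87) = 0.5680 / 3.3381 = 0.1702
S_new/S_old = (A_new/A_old)^z = 0.51^0.1702 = exp(0.1702 × -0.6733) = 0.8917
Fraction lost = 1 − 0.8917 = 0.1083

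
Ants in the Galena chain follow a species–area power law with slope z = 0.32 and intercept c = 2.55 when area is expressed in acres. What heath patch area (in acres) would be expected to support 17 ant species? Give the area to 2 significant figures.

17 = 2.55 × A^0.32  ⇒  A^0.32 = 17/2.55 = 6.667
ln A = ln(6.667) / 0.32 = 1.8971 / 0.32 = 5.9285
A = e^5.9285 ≈ 375.6 acres

380 acres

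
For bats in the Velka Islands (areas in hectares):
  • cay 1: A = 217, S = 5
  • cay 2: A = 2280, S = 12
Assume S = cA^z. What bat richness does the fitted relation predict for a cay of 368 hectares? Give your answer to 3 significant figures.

z = ln(12/5) / ln(2280/217) = 0.8755 / 2.3520 = 0.3722
c = 5 / 217^0.3722 = 5 / 7.408 = 0.675
S₃ = 0.675 × 368^0.3722 = 0.675 × 9.017 ≈ 6.086

6.09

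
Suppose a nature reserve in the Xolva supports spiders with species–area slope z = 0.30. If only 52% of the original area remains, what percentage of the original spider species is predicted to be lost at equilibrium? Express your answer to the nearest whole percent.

S_new/S_old = (A_new/A_old)^z = 0.52^0.3
= exp(0.3 × ln 0.52) = exp(0.3 × -0.6539) = exp(-0.1962) ≈ 0.8219
Fraction lost = 1 − 0.8219 = 0.1781

18%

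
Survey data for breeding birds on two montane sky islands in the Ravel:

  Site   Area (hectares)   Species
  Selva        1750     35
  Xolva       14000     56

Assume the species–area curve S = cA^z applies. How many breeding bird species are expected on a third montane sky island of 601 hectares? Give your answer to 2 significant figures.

27

z = ln(56/35) / ln(14000/1750) = 0.4700 / 2.0794 = 0.2260
c = 35 / 1750^0.2260 = 35 / 5.408 = 6.472
S₃ = 6.472 × 601^0.2260 = 6.472 × 4.247 ≈ 27.49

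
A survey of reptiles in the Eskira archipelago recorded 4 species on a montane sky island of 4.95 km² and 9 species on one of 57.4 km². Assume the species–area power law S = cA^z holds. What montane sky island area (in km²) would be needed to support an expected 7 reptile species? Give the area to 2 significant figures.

z = ln(9/4) / ln(57.4/4.95) = 0.8109 / 2.4507 = 0.3309
c = 4 / 4.95^0.3309 = 4 / 1.698 = 2.356
A = (7/2.356)^(1/0.3309) ⇒ ln A = ln(2.971)/0.3309 = 3.2906
A = e^3.2906 ≈ 26.86 km²

27 km²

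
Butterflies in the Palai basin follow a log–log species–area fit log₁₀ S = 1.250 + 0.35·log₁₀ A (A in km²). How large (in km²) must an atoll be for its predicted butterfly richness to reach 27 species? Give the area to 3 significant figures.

3.30 km²

27 = 17.78 × A^0.35  ⇒  A^0.35 = 27/17.78 = 1.518
ln A = ln(1.518) / 0.35 = 0.4176 / 0.35 = 1.1932
A = e^1.1932 ≈ 3.297 km²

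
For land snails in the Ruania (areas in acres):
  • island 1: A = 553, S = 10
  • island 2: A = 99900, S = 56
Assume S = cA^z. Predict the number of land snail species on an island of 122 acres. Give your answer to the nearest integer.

z = ln(56/10) / ln(99900/553) = 1.7228 / 5.1966 = 0.3315
c = 10 / 553^0.3315 = 10 / 8.115 = 1.232
S₃ = 1.232 × 122^0.3315 = 1.232 × 4.917 ≈ 6.059

6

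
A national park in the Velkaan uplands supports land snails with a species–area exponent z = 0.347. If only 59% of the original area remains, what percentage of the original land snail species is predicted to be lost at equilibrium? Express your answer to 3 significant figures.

S_new/S_old = (A_new/A_old)^z = 0.59^0.347
= exp(0.347 × ln 0.59) = exp(0.347 × -0.5276) = exp(-0.1831) ≈ 0.8327
Fraction lost = 1 − 0.8327 = 0.1673

16.7%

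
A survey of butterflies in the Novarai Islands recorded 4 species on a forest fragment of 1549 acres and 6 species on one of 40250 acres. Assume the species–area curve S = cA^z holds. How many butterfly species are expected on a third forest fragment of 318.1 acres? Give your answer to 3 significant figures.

3.28

z = ln(6/4) / ln(40250/1549) = 0.4055 / 3.2575 = 0.1245
c = 4 / 1549^0.1245 = 4 / 2.495 = 1.603
S₃ = 1.603 × 318.1^0.1245 = 1.603 × 2.049 ≈ 3.285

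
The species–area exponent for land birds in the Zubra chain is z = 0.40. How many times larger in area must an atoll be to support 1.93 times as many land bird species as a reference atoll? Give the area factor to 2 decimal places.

(A₂/A₁)^0.4 = 1.93, so A₂/A₁ = 1.93^(1/0.4) = 1.93^2.5
ln(A₂/A₁) = ln 1.93 / 0.4 = 0.6575 / 0.4 = 1.6438
A₂/A₁ = e^1.6438 ≈ 5.175

5.17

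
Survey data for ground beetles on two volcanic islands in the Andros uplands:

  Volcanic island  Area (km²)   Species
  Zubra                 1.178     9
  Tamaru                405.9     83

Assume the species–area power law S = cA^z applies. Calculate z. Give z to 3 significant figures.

0.380

Taking logs: ln S = ln c + z ln A, so z = (ln S₂ − ln S₁)/(ln A₂ − ln A₁).
z = ln(83/9) / ln(405.9/1.178) = ln(9.222) / ln(344.6) = 2.2216 / 5.8423 = 0.3803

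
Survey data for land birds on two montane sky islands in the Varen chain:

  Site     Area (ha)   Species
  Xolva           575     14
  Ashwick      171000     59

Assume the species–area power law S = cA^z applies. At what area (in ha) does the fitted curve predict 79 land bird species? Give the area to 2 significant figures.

z = ln(59/14) / ln(171000/575) = 1.4385 / 5.6950 = 0.2526
c = 14 / 575^0.2526 = 14 / 4.978 = 2.812
A = (79/2.812)^(1/0.2526) ⇒ ln A = ln(28.09)/0.2526 = 13.2051
A = e^13.2051 ≈ 543135 ha

540000 ha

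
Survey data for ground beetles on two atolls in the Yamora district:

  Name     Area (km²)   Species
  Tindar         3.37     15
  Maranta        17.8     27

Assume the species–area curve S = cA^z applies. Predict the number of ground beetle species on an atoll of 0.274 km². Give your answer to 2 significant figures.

z = ln(27/15) / ln(17.8/3.37) = 0.5878 / 1.6643 = 0.3532
c = 15 / 3.37^0.3532 = 15 / 1.536 = 9.767
S₃ = 9.767 × 0.274^0.3532 = 9.767 × 0.633 ≈ 6.183

6.2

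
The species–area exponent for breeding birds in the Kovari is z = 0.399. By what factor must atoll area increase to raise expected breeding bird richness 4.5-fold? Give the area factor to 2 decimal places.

(A₂/A₁)^0.399 = 4.5, so A₂/A₁ = 4.5^(1/0.399) = 4.5^2.506
ln(A₂/A₁) = ln 4.5 / 0.399 = 1.5041 / 0.399 = 3.7696
A₂/A₁ = e^3.7696 ≈ 43.36

43.36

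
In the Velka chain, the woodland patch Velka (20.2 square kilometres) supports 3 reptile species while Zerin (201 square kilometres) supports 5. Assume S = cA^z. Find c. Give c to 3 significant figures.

1.54

z = ln(S₂/S₁) / ln(A₂/A₁) = ln(5/3) / ln(201/20.2) = 0.5108 / 2.2976 = 0.2223
c = S₁ / A₁^z = 3 / 20.2^0.2223 = 3 / 1.951 = 1.538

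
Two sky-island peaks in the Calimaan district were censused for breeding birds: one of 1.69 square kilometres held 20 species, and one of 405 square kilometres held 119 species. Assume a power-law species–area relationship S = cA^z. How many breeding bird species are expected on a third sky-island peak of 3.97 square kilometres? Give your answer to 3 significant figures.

26.4

z = ln(119/20) / ln(405/1.69) = 1.7834 / 5.4792 = 0.3255
c = 20 / 1.69^0.3255 = 20 / 1.186 = 16.86
S₃ = 16.86 × 3.97^0.3255 = 16.86 × 1.566 ≈ 26.41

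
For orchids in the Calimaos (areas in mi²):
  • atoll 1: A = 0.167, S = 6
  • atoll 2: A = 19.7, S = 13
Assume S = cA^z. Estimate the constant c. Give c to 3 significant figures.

z = ln(S₂/S₁) / ln(A₂/A₁) = ln(13/6) / ln(19.7/0.167) = 0.7732 / 4.7704 = 0.1621
c = S₁ / A₁^z = 6 / 0.167^0.1621 = 6 / 0.7482 = 8.019

8.02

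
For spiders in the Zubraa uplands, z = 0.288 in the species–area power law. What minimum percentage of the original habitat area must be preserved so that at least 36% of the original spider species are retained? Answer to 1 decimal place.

2.9%

Need (A_new/A_old)^0.288 = 0.36, so A_new/A_old = 0.36^(1/0.288) = 0.36^3.472
ln(A_new/A_old) = ln 0.36 / 0.288 = -1.0217 / 0.288 = -3.5474
A_new/A_old = e^-3.5474 ≈ 0.0288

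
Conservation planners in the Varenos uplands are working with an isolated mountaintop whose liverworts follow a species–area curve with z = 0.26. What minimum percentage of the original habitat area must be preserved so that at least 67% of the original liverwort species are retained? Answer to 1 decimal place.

Need (A_new/A_old)^0.26 = 0.67, so A_new/A_old = 0.67^(1/0.26) = 0.67^3.846
ln(A_new/A_old) = ln 0.67 / 0.26 = -0.4005 / 0.26 = -1.5403
A_new/A_old = e^-1.5403 ≈ 0.2143

21.4%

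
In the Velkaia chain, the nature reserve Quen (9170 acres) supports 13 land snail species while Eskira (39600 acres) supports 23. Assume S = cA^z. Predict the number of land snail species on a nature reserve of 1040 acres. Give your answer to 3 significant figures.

z = ln(23/13) / ln(39600/9170) = 0.5705 / 1.4629 = 0.3900
c = 13 / 9170^0.3900 = 13 / 35.11 = 0.3703
S₃ = 0.3703 × 1040^0.3900 = 0.3703 × 15.02 ≈ 5.562

5.56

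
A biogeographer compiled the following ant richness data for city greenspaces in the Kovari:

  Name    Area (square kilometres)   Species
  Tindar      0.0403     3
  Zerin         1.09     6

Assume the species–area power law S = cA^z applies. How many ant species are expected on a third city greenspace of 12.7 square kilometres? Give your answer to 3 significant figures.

z = ln(6/3) / ln(1.09/0.0403) = 0.6931 / 3.2976 = 0.2102
c = 3 / 0.0403^0.2102 = 3 / 0.5091 = 5.892
S₃ = 5.892 × 12.7^0.2102 = 5.892 × 1.706 ≈ 10.05

10.1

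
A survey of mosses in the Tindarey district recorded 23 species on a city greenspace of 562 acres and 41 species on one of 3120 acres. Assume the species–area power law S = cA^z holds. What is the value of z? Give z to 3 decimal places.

0.337

Taking logs: ln S = ln c + z ln A, so z = (ln S₂ − ln S₁)/(ln A₂ − ln A₁).
z = ln(41/23) / ln(3120/562) = ln(1.783) / ln(5.552) = 0.5781 / 1.7141 = 0.3373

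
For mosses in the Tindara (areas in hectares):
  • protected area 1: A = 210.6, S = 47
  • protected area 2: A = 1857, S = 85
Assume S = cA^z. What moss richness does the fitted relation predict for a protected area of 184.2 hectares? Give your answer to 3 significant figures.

45.3

z = ln(85/47) / ln(1857/210.6) = 0.5925 / 2.1768 = 0.2722
c = 47 / 210.6^0.2722 = 47 / 4.29 = 10.96
S₃ = 10.96 × 184.2^0.2722 = 10.96 × 4.136 ≈ 45.32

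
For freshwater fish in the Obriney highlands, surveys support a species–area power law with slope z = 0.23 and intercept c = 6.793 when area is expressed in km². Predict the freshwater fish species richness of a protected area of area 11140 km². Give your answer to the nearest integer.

S = 6.793 × 11140^0.23
ln S = ln 6.793 + 0.23 × ln 11140 = 1.9159 + 0.23 × 9.3183 = 4.0591
S = e^4.0591 ≈ 57.92

58 species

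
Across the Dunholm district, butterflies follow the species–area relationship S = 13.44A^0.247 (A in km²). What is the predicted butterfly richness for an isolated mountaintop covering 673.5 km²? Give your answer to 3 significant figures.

67.1

S = 13.44 × 673.5^0.247
ln S = ln 13.44 + 0.247 × ln 673.5 = 2.5982 + 0.247 × 6.5125 = 4.2068
S = e^4.2068 ≈ 67.14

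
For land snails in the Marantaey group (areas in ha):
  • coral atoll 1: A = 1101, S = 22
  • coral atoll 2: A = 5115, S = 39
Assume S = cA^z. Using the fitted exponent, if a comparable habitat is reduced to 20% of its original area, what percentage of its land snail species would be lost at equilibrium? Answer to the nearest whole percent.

z = ln(39/22) / ln(5115/1101) = 0.5725 / 1.5360 = 0.3727
S_new/S_old = (A_new/A_old)^z = 0.2^0.3727 = exp(0.3727 × -1.6094) = 0.5489
Fraction lost = 1 − 0.5489 = 0.4511

45%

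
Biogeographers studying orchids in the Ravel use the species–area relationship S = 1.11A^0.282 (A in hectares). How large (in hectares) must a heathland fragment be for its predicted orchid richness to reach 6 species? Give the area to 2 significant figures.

6 = 1.11 × A^0.282  ⇒  A^0.282 = 6/1.11 = 5.405
ln A = ln(5.405) / 0.282 = 1.6874 / 0.282 = 5.9837
A = e^5.9837 ≈ 396.9 hectares

400 hectares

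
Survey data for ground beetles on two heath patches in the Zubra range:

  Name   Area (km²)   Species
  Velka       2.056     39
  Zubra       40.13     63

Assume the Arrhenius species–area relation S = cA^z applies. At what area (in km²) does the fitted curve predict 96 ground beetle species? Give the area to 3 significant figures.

546 km²

z = ln(63/39) / ln(40.13/2.056) = 0.4796 / 2.9714 = 0.1614
c = 39 / 2.056^0.1614 = 39 / 1.123 = 34.72
A = (96/34.72)^(1/0.1614) ⇒ ln A = ln(2.765)/0.1614 = 6.3019
A = e^6.3019 ≈ 545.6 km²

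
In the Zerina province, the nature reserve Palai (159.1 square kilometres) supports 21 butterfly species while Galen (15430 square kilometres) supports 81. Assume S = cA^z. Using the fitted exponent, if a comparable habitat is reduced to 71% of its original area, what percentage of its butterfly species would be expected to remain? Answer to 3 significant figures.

90.4%

z = ln(81/21) / ln(15430/159.1) = 1.3499 / 4.5745 = 0.2951
S_new/S_old = (A_new/A_old)^z = 0.71^0.2951 = exp(0.2951 × -0.3425) = 0.9039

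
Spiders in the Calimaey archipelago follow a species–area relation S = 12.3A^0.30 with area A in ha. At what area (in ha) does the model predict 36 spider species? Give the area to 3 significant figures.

35.9 ha

36 = 12.3 × A^0.3  ⇒  A^0.3 = 36/12.3 = 2.927
ln A = ln(2.927) / 0.3 = 1.0739 / 0.3 = 3.5797
A = e^3.5797 ≈ 35.86 ha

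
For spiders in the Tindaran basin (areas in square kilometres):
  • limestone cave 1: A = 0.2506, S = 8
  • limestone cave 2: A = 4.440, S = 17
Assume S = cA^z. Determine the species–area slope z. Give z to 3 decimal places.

Taking logs: ln S = ln c + z ln A, so z = (ln S₂ − ln S₁)/(ln A₂ − ln A₁).
z = ln(17/8) / ln(4.44/0.2506) = ln(2.125) / ln(17.72) = 0.7538 / 2.8746 = 0.2622

0.262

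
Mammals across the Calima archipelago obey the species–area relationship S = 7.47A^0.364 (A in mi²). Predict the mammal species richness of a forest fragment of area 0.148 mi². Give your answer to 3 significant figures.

3.73

S = 7.47 × 0.148^0.364
ln S = ln 7.47 + 0.364 × ln 0.148 = 2.0109 + 0.364 × -1.9105 = 1.3155
S = e^1.3155 ≈ 3.726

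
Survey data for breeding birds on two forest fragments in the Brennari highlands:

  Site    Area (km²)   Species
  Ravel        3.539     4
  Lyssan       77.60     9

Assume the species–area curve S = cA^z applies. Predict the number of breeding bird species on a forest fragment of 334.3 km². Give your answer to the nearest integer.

z = ln(9/4) / ln(77.6/3.539) = 0.8109 / 3.0877 = 0.2626
c = 4 / 3.539^0.2626 = 4 / 1.394 = 2.87
S₃ = 2.87 × 334.3^0.2626 = 2.87 × 4.602 ≈ 13.21

13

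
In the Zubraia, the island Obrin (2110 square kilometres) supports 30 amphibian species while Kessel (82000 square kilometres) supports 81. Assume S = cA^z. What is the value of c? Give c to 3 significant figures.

3.76

z = ln(S₂/S₁) / ln(A₂/A₁) = ln(81/30) / ln(82000/2110) = 0.9933 / 3.6600 = 0.2714
c = S₁ / A₁^z = 30 / 2110^0.2714 = 30 / 7.982 = 3.758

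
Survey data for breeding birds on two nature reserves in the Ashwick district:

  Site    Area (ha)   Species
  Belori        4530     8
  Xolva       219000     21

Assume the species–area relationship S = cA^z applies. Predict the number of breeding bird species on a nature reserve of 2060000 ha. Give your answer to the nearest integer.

z = ln(21/8) / ln(219000/4530) = 0.9651 / 3.8783 = 0.2488
c = 8 / 4530^0.2488 = 8 / 8.124 = 0.9847
S₃ = 0.9847 × 2060000^0.2488 = 0.9847 × 37.25 ≈ 36.68

37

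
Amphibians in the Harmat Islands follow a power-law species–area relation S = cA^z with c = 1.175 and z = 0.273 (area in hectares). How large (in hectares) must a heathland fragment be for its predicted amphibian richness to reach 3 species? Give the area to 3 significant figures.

31.0 hectares

3 = 1.175 × A^0.273  ⇒  A^0.273 = 3/1.175 = 2.553
ln A = ln(2.553) / 0.273 = 0.9373 / 0.273 = 3.4335
A = e^3.4335 ≈ 30.98 hectares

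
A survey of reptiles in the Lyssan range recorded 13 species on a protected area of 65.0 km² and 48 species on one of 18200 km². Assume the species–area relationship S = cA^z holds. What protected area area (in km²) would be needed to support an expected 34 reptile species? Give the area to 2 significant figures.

4100 km²

z = ln(48/13) / ln(18200/65) = 1.3063 / 5.6348 = 0.2318
c = 13 / 65^0.2318 = 13 / 2.632 = 4.939
A = (34/4.939)^(1/0.2318) ⇒ ln A = ln(6.883)/0.2318 = 8.3216
A = e^8.3216 ≈ 4112 km²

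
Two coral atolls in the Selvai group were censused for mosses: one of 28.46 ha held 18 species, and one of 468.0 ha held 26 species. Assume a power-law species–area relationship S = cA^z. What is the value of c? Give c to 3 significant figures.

z = ln(S₂/S₁) / ln(A₂/A₁) = ln(26/18) / ln(468/28.46) = 0.3677 / 2.8000 = 0.1313
c = S₁ / A₁^z = 18 / 28.46^0.1313 = 18 / 1.552 = 11.6

11.6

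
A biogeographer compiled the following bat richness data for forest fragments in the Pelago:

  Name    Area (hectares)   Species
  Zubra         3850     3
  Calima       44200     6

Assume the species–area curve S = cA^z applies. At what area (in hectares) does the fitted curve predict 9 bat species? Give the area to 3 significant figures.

184000 hectares

z = ln(6/3) / ln(44200/3850) = 0.6931 / 2.4407 = 0.2840
c = 3 / 3850^0.2840 = 3 / 10.43 = 0.2876
A = (9/0.2876)^(1/0.2840) ⇒ ln A = ln(31.29)/0.2840 = 12.1242
A = e^12.1242 ≈ 184272 hectares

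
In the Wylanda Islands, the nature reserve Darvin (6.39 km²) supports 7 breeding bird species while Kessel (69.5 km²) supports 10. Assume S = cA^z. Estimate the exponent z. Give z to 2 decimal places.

0.15

Taking logs: ln S = ln c + z ln A, so z = (ln S₂ − ln S₁)/(ln A₂ − ln A₁).
z = ln(10/7) / ln(69.5/6.39) = ln(1.429) / ln(10.88) = 0.3567 / 2.3866 = 0.1494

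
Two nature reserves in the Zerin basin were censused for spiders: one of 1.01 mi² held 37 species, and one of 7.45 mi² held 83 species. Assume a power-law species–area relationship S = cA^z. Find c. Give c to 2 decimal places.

36.85

z = ln(S₂/S₁) / ln(A₂/A₁) = ln(83/37) / ln(7.45/1.01) = 0.8079 / 1.9983 = 0.4043
c = S₁ / A₁^z = 37 / 1.01^0.4043 = 37 / 1.004 = 36.85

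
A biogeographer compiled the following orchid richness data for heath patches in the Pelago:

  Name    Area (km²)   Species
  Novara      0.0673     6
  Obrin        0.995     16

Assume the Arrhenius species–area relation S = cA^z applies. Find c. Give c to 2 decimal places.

16.03

z = ln(S₂/S₁) / ln(A₂/A₁) = ln(16/6) / ln(0.995/0.0673) = 0.9808 / 2.6936 = 0.3641
c = S₁ / A₁^z = 6 / 0.0673^0.3641 = 6 / 0.3743 = 16.03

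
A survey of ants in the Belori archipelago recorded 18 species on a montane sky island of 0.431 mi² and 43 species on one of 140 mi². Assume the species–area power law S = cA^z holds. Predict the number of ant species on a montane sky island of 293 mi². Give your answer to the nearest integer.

z = ln(43/18) / ln(140/0.431) = 0.8708 / 5.7833 = 0.1506
c = 18 / 0.431^0.1506 = 18 / 0.881 = 20.43
S₃ = 20.43 × 293^0.1506 = 20.43 × 2.352 ≈ 48.06

48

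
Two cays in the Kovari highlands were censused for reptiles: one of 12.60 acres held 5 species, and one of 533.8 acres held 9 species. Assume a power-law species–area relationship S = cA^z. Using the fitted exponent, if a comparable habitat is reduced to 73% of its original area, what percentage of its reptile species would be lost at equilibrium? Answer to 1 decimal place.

4.8%

z = ln(9/5) / ln(533.8/12.6) = 0.5878 / 3.7463 = 0.1569
S_new/S_old = (A_new/A_old)^z = 0.73^0.1569 = exp(0.1569 × -0.3147) = 0.9518
Fraction lost = 1 − 0.9518 = 0.04818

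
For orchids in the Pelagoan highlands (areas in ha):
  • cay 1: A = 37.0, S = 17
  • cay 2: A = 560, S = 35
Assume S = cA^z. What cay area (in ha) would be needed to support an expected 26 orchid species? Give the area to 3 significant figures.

183 ha

z = ln(35/17) / ln(560/37) = 0.7221 / 2.7170 = 0.2658
c = 17 / 37^0.2658 = 17 / 2.611 = 6.511
A = (26/6.511)^(1/0.2658) ⇒ ln A = ln(3.993)/0.2658 = 5.2095
A = e^5.2095 ≈ 183 ha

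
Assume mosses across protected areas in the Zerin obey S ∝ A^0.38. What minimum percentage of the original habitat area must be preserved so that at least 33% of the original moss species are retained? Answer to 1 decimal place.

5.4%

Need (A_new/A_old)^0.38 = 0.33, so A_new/A_old = 0.33^(1/0.38) = 0.33^2.632
ln(A_new/A_old) = ln 0.33 / 0.38 = -1.1087 / 0.38 = -2.9175
A_new/A_old = e^-2.9175 ≈ 0.05407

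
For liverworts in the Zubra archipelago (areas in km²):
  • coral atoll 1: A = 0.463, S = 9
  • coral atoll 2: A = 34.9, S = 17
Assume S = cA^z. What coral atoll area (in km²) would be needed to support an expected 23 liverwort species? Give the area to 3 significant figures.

272 km²

z = ln(17/9) / ln(34.9/0.463) = 0.6360 / 4.3225 = 0.1471
c = 9 / 0.463^0.1471 = 9 / 0.8929 = 10.08
A = (23/10.08)^(1/0.1471) ⇒ ln A = ln(2.282)/0.1471 = 5.6069
A = e^5.6069 ≈ 272.3 km²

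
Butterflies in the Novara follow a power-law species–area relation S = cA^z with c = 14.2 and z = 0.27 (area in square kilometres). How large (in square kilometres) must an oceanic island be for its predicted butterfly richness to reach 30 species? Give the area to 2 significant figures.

16 square kilometres

30 = 14.2 × A^0.27  ⇒  A^0.27 = 30/14.2 = 2.113
ln A = ln(2.113) / 0.27 = 0.7480 / 0.27 = 2.7702
A = e^2.7702 ≈ 15.96 square kilometres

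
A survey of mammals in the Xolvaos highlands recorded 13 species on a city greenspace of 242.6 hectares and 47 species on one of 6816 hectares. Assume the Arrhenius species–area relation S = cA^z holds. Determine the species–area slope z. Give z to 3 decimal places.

Taking logs: ln S = ln c + z ln A, so z = (ln S₂ − ln S₁)/(ln A₂ − ln A₁).
z = ln(47/13) / ln(6816/242.6) = ln(3.615) / ln(28.1) = 1.2852 / 3.3356 = 0.3853

0.385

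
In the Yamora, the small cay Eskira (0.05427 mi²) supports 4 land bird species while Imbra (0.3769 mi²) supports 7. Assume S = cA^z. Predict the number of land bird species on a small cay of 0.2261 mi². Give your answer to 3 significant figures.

6.04

z = ln(7/4) / ln(0.3769/0.05427) = 0.5596 / 1.9380 = 0.2888
c = 4 / 0.05427^0.2888 = 4 / 0.4311 = 9.278
S₃ = 9.278 × 0.2261^0.2888 = 9.278 × 0.651 ≈ 6.04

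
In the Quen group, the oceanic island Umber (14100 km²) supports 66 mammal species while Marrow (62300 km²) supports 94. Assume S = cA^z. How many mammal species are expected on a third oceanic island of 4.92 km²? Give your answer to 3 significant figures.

9.92

z = ln(94/66) / ln(62300/14100) = 0.3536 / 1.4858 = 0.2380
c = 66 / 14100^0.2380 = 66 / 9.718 = 6.792
S₃ = 6.792 × 4.92^0.2380 = 6.792 × 1.461 ≈ 9.923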